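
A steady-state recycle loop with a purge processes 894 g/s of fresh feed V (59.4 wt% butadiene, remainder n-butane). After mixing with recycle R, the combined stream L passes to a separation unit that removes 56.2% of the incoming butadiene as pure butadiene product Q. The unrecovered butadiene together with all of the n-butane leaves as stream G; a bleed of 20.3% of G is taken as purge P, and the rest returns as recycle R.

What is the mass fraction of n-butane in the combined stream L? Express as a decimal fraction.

0.687

n-butane enters only via V and leaves only via the purge: 894×0.406 = 0.203×(n-butane in G), and the separation unit passes all n-butane, so n-butane in L = n-butane in G = 1788 g/s.
butadiene in L: m_A = 894×0.594 + (1−0.203)·(1−0.562)·m_A, so m_A = 531.04/0.6509 = 815.83 g/s.
L = 815.83 + 1788 = 2603.8 g/s.
n-butane fraction in L = 1788/2603.8 = 0.687.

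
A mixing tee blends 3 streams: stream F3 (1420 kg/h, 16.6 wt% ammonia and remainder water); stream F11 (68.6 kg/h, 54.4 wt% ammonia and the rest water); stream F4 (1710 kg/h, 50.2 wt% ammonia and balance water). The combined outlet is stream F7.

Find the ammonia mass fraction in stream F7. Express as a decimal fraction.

0.354

Total flow out = 1420 + 68.6 + 1710 = 3198.6 kg/h.
ammonia in = 1420×0.166 + 68.6×0.544 + 1710×0.502 = 1131.5 kg/h.
ammonia mass fraction in F7 = 1131.5/3198.6 = 0.354.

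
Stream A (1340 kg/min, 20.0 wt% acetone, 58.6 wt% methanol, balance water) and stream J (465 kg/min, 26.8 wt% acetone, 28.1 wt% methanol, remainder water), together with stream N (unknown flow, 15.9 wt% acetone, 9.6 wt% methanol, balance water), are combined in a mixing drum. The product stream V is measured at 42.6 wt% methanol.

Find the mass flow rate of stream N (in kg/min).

445.4 kg/min

Let N be the unknown flow. Total out = 1805 + N.
methanol balance: 915.9 + 0.096·N = 0.426·(1805 + N)
(0.096 − 0.426)·N = 0.426×1805 − 915.9 = -146.98
N = -146.98 / -0.330 = 445.38 kg/min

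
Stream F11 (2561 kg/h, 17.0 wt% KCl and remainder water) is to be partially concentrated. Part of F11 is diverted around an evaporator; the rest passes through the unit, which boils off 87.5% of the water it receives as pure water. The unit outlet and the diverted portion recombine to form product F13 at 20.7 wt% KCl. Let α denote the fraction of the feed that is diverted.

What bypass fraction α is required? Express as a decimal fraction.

0.754

All 2561×0.170 = 435.37 kg/h of KCl reaches F13, so F13 = 435.37/0.207 = 2103.2 kg/h and vapour = 457.76 kg/h.
The evaporator receives (1−α)·2561 of feed at 0.830 water and removes 0.875 of that water:
0.875×0.830×(1−α)×2561 = 457.76
(1−α) = 457.76/1859.9 = 0.2461;  α = 0.7539.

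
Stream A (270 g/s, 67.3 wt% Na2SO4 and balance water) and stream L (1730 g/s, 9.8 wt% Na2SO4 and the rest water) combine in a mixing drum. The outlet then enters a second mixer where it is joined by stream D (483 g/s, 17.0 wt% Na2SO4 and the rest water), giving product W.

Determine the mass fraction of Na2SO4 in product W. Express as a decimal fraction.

0.1745

Overall, product flow = 2483 g/s.
Na2SO4 in = 270×0.673 + 1730×0.098 + 483×0.170 = 433.36 g/s.
Na2SO4 fraction in W = 0.1745.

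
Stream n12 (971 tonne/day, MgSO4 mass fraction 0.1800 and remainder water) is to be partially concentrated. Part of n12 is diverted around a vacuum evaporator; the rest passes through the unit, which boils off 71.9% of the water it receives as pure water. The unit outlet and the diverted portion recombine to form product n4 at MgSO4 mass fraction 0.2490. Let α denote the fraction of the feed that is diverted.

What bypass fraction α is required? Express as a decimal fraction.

All 971×0.180 = 174.78 tonne/day of MgSO4 reaches n4, so n4 = 174.78/0.249 = 701.93 tonne/day and vapour = 269.07 tonne/day.
The evaporator receives (1−α)·971 of feed at 0.820 water and removes 0.719 of that water:
0.719×0.820×(1−α)×971 = 269.07
(1−α) = 269.07/572.48 = 0.4700;  α = 0.5300.

0.530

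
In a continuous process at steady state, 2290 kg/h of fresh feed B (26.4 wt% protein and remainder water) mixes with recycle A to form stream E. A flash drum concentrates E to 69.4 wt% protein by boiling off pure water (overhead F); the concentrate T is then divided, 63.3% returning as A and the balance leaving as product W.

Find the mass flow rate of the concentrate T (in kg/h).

Overall protein balance (none leaves overhead): protein in fresh feed = protein in product, i.e. 2290×0.264 = (1−0.633)·T·0.694.
T = 604.56/(0.694×0.367) = 2373.6 kg/h.

2374 kg/h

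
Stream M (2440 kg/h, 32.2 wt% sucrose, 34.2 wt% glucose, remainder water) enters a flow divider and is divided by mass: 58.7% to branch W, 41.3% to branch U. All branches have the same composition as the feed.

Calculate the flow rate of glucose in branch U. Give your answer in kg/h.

344.6 kg/h

Branch U total = 0.413×2440 = 1007.7 kg/h.
glucose in U = 0.342×1007.7 = 344.64 kg/h.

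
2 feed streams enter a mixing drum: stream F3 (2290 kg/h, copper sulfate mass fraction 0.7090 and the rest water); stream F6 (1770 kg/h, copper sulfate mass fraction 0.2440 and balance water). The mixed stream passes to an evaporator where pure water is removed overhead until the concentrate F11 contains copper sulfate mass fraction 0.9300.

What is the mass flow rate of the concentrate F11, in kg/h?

2210 kg/h

copper sulfate entering = 2290×0.709 + 1770×0.244 = 2055.5 kg/h.
All copper sulfate reports to F11, so F11 = 2055.5/0.930 = 2210.2 kg/h.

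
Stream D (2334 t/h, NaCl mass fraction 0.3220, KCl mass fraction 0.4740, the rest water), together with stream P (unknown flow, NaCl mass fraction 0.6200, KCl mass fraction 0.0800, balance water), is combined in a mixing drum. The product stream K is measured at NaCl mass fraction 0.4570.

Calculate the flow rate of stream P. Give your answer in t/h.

Let P be the unknown flow. Total out = 2334 + P.
NaCl balance: 751.55 + 0.620·P = 0.457·(2334 + P)
(0.620 − 0.457)·P = 0.457×2334 − 751.55 = 315.09
P = 315.09 / 0.163 = 1933.1 t/h

1933 t/h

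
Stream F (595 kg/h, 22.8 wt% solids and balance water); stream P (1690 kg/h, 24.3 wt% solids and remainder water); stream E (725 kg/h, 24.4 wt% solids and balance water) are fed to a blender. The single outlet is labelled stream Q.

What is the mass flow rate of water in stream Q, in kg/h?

2287 kg/h

water out = water in = 595×0.772 + 1690×0.757 + 725×0.756 = 2286.8 kg/h.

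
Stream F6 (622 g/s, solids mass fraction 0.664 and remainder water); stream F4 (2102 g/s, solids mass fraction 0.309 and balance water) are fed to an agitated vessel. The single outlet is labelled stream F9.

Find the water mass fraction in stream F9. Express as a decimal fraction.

Total flow out = 622 + 2102 = 2724 g/s.
water in = 622×0.336 + 2102×0.691 = 1661.5 g/s.
water mass fraction in F9 = 1661.5/2724 = 0.610.

0.610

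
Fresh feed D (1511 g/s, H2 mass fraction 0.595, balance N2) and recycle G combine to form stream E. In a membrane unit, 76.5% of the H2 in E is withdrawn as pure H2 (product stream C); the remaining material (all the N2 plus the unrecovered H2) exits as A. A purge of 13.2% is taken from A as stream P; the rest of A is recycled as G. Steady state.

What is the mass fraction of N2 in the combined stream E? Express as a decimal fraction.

0.804

N2 enters only via D and leaves only via the purge: 1511×0.405 = 0.132×(N2 in A), and the membrane unit passes all N2, so N2 in E = N2 in A = 4636 g/s.
H2 in E: m_A = 1511×0.595 + (1−0.132)·(1−0.765)·m_A, so m_A = 899.04/0.7960 = 1129.4 g/s.
E = 1129.4 + 4636 = 5765.4 g/s.
N2 fraction in E = 4636/5765.4 = 0.804.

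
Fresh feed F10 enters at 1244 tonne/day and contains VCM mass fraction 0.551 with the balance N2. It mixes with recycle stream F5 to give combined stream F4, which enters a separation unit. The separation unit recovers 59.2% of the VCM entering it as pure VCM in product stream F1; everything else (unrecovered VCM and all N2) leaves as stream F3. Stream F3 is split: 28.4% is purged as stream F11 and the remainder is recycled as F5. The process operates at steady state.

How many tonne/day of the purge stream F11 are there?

670.8 tonne/day

N2 enters only via F10 and leaves only via the purge: 1244×0.449 = 0.284×(N2 in F3), and the separation unit passes all N2, so N2 in F4 = N2 in F3 = 1966.7 tonne/day.
VCM in F4: m_A = 1244×0.551 + (1−0.284)·(1−0.592)·m_A, so m_A = 685.44/0.7079 = 968.32 tonne/day.
F3 = (1−0.592)×968.32 + 1966.7 = 2361.8 tonne/day.
Purge F11 = 0.284×2361.8 = 670.76 tonne/day.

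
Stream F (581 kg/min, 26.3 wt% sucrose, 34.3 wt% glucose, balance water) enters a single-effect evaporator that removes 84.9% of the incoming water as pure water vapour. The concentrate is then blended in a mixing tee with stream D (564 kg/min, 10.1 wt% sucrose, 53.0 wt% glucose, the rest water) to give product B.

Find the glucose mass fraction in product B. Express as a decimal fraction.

0.5241

Vapour removed = 0.849×0.394×581 = 194.35 kg/min; concentrate = 386.65 kg/min.
glucose reaching the mixer = 199.28 (from concentrate) + 564×0.530 = 498.2 kg/min.
Product flow = 386.65 + 564 = 950.65 kg/min; glucose fraction = 0.5241.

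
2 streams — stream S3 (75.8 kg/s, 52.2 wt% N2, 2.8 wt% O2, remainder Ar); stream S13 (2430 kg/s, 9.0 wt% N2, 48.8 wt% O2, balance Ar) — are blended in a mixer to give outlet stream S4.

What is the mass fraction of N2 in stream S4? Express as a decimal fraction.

Total flow out = 75.8 + 2430 = 2505.8 kg/s.
N2 in = 75.8×0.522 + 2430×0.090 = 258.27 kg/s.
N2 mass fraction in S4 = 258.27/2505.8 = 0.1031.

0.1031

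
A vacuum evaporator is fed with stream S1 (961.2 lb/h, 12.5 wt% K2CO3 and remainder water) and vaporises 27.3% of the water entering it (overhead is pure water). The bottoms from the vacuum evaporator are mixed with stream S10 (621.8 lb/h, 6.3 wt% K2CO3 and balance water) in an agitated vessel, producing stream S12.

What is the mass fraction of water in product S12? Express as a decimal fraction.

Vapour removed = 0.273×0.875×961.2 = 229.61 lb/h; concentrate = 731.59 lb/h.
water reaching the mixer = 611.44 (from concentrate) + 621.8×0.937 = 1194.1 lb/h.
Product flow = 731.59 + 621.8 = 1353.4 lb/h; water fraction = 0.882.

0.882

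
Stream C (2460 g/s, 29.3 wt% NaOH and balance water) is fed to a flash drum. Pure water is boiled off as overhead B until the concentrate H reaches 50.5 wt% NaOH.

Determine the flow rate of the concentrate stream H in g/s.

NaOH is conserved: 2460×0.293 = 720.78 g/s all reports to the concentrate.
Concentrate = 720.78/(target fraction) = 1427.3 g/s.

1427 g/s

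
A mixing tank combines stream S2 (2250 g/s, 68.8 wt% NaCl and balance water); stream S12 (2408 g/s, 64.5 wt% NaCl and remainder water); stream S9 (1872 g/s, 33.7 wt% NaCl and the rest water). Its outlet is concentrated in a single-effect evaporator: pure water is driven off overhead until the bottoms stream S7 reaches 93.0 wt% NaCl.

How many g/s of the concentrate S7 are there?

4013 g/s

NaCl entering = 2250×0.688 + 2408×0.645 + 1872×0.337 = 3732 g/s.
All NaCl reports to S7, so S7 = 3732/0.930 = 4012.9 g/s.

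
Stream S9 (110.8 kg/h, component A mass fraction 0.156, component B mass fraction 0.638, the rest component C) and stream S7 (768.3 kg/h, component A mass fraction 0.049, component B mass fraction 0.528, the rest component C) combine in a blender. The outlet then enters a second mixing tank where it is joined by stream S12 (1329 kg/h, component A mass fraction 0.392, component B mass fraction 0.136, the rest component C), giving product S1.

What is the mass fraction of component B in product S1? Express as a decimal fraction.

0.298

Overall, product flow = 2208.1 kg/h.
component B in = 110.8×0.638 + 768.3×0.528 + 1329×0.136 = 657.1 kg/h.
component B fraction in S1 = 0.298.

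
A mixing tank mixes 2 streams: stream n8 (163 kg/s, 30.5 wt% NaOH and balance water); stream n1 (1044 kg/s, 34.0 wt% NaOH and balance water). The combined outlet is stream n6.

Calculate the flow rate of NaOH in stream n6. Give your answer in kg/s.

NaOH out = NaOH in = 163×0.305 + 1044×0.340 = 404.68 kg/s.

404.7 kg/s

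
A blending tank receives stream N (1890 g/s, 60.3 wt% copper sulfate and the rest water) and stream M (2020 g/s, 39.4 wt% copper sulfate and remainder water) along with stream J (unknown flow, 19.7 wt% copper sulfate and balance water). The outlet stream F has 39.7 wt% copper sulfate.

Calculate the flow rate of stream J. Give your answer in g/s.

1916 g/s

Let J be the unknown flow. Total out = 3910 + J.
copper sulfate balance: 1935.6 + 0.197·J = 0.397·(3910 + J)
(0.197 − 0.397)·J = 0.397×3910 − 1935.6 = -383.28
J = -383.28 / -0.200 = 1916.4 g/s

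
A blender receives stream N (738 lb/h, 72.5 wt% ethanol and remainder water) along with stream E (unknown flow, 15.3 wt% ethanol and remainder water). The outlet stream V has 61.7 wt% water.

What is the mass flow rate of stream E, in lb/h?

Let E be the unknown flow. Total out = 738 + E.
water balance: 202.95 + 0.847·E = 0.617·(738 + E)
(0.847 − 0.617)·E = 0.617×738 − 202.95 = 252.4
E = 252.4 / 0.230 = 1097.4 lb/h

1097 lb/h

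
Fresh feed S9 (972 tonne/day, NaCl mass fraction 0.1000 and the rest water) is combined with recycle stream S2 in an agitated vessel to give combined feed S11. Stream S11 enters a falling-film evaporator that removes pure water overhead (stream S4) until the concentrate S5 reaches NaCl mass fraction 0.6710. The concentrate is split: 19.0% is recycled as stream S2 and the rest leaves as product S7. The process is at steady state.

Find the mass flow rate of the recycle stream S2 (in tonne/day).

33.98 tonne/day

Overall NaCl balance (none leaves overhead): NaCl in fresh feed = NaCl in product, i.e. 972×0.100 = (1−0.190)·S5·0.671.
S5 = 97.2/(0.671×0.810) = 178.84 tonne/day.
Recycle S2 = 0.190×178.84 = 33.979 tonne/day.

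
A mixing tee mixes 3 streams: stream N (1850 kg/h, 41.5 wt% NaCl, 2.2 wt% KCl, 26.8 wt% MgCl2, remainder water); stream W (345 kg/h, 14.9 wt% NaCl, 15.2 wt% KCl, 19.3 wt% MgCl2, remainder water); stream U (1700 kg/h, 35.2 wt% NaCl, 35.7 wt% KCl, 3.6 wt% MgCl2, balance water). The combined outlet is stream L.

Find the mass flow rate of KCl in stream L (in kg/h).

KCl out = KCl in = 1850×0.022 + 345×0.152 + 1700×0.357 = 700.04 kg/h.

700 kg/h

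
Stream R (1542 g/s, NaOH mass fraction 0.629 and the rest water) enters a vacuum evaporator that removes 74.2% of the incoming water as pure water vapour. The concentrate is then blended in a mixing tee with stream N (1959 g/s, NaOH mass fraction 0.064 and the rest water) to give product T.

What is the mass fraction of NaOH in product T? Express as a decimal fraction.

Vapour removed = 0.742×0.371×1542 = 424.48 g/s; concentrate = 1117.5 g/s.
NaOH reaching the mixer = 969.92 (from concentrate) + 1959×0.064 = 1095.3 g/s.
Product flow = 1117.5 + 1959 = 3076.5 g/s; NaOH fraction = 0.356.

0.356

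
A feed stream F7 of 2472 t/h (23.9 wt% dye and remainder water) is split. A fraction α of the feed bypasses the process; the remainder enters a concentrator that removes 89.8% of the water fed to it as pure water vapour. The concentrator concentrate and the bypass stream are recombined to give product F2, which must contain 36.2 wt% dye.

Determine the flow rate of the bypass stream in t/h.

All 2472×0.239 = 590.81 t/h of dye reaches F2, so F2 = 590.81/0.362 = 1632.1 t/h and vapour = 839.93 t/h.
The evaporator receives (1−α)·2472 of feed at 0.761 water and removes 0.898 of that water:
0.898×0.761×(1−α)×2472 = 839.93
(1−α) = 839.93/1689.3 = 0.4972;  α = 0.5028.
Bypass flow = 0.5028×2472 = 1242.9 t/h.

1243 t/h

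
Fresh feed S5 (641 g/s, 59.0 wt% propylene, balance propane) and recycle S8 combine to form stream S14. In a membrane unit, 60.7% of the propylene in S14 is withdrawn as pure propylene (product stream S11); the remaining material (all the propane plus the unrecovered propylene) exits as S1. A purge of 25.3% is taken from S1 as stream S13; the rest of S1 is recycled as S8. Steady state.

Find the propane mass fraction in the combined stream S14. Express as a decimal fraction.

0.660

propane enters only via S5 and leaves only via the purge: 641×0.410 = 0.253×(propane in S1), and the membrane unit passes all propane, so propane in S14 = propane in S1 = 1038.8 g/s.
propylene in S14: m_A = 641×0.590 + (1−0.253)·(1−0.607)·m_A, so m_A = 378.19/0.7064 = 535.35 g/s.
S14 = 535.35 + 1038.8 = 1574.1 g/s.
propane fraction in S14 = 1038.8/1574.1 = 0.660.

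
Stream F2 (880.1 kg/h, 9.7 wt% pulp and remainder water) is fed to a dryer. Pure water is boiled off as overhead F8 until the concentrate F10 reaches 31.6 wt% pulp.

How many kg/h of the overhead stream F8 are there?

609.9 kg/h

pulp is conserved: 880.1×0.097 = 85.37 kg/h all reports to the concentrate.
Concentrate = 85.37/(target fraction) = 270.16 kg/h.
Overhead = 880.1 − 270.16 = 609.94 kg/h.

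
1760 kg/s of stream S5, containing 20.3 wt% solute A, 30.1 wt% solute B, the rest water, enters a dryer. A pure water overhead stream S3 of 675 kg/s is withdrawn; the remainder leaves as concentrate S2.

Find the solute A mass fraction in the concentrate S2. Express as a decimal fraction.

0.3293

solute A is not removed: 1760×0.203 = 357.28 kg/s of solute A enters S2.
Concentrate = 1760 − 675 = 1085 kg/s.
Mass fraction = 357.28/1085 = 0.3293.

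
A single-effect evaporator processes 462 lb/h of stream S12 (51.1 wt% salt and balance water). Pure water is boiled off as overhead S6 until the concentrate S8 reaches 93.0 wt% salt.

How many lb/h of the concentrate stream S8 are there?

salt is conserved: 462×0.511 = 236.08 lb/h all reports to the concentrate.
Concentrate = 236.08/(target fraction) = 253.85 lb/h.

253.9 lb/h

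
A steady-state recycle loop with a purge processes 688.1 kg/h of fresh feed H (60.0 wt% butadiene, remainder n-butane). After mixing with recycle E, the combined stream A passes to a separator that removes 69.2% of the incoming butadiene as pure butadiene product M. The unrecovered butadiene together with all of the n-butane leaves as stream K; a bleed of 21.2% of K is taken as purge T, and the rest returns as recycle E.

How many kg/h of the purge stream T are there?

310.8 kg/h

n-butane enters only via H and leaves only via the purge: 688.1×0.400 = 0.212×(n-butane in K), and the separator passes all n-butane, so n-butane in A = n-butane in K = 1298.3 kg/h.
butadiene in A: m_A = 688.1×0.600 + (1−0.212)·(1−0.692)·m_A, so m_A = 412.86/0.7573 = 545.18 kg/h.
K = (1−0.692)×545.18 + 1298.3 = 1466.2 kg/h.
Purge T = 0.212×1466.2 = 310.84 kg/h.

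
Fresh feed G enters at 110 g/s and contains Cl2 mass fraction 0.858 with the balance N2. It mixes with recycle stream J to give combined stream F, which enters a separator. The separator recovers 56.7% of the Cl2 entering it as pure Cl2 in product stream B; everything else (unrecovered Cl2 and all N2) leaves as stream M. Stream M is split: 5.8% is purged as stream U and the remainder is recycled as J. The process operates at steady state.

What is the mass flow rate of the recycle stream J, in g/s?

N2 enters only via G and leaves only via the purge: 110×0.142 = 0.058×(N2 in M), and the separator passes all N2, so N2 in F = N2 in M = 269.31 g/s.
Cl2 in F: m_A = 110×0.858 + (1−0.058)·(1−0.567)·m_A, so m_A = 94.38/0.5921 = 159.39 g/s.
M = (1−0.567)×159.39 + 269.31 = 338.33 g/s.
Recycle J = (1−0.058)×338.33 = 318.71 g/s.

318.7 g/s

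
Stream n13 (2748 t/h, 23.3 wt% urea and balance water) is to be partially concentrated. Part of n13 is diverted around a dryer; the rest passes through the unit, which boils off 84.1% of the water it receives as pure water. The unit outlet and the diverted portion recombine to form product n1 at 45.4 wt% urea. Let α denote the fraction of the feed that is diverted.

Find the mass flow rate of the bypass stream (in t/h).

674.2 t/h

All 2748×0.233 = 640.28 t/h of urea reaches n1, so n1 = 640.28/0.454 = 1410.3 t/h and vapour = 1337.7 t/h.
The evaporator receives (1−α)·2748 of feed at 0.767 water and removes 0.841 of that water:
0.841×0.767×(1−α)×2748 = 1337.7
(1−α) = 1337.7/1772.6 = 0.7546;  α = 0.2454.
Bypass flow = 0.2454×2748 = 674.22 t/h.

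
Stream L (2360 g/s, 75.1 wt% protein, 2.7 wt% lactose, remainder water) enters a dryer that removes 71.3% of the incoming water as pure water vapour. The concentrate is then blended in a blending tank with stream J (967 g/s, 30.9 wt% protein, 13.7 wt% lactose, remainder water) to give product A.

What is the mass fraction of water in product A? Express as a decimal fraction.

0.2323

Vapour removed = 0.713×0.222×2360 = 373.55 g/s; concentrate = 1986.4 g/s.
water reaching the mixer = 150.37 (from concentrate) + 967×0.554 = 686.08 g/s.
Product flow = 1986.4 + 967 = 2953.4 g/s; water fraction = 0.2323.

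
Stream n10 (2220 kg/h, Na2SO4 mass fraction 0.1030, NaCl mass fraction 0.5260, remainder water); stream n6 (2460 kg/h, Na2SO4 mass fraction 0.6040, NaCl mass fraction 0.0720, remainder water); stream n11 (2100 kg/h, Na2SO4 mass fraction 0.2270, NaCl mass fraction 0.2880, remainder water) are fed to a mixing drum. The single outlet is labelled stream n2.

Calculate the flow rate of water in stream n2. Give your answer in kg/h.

water out = water in = 2220×0.371 + 2460×0.324 + 2100×0.485 = 2639.2 kg/h.

2639 kg/h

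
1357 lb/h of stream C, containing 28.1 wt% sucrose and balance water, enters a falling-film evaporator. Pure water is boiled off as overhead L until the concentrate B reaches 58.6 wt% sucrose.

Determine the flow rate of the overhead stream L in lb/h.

sucrose is conserved: 1357×0.281 = 381.32 lb/h all reports to the concentrate.
Concentrate = 381.32/(target fraction) = 650.71 lb/h.
Overhead = 1357 − 650.71 = 706.29 lb/h.

706.3 lb/h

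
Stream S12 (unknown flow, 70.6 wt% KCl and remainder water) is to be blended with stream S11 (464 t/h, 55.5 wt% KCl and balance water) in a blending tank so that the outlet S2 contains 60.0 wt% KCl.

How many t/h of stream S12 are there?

Let S12 be the unknown flow. Total out = 464 + S12.
KCl balance: 257.52 + 0.706·S12 = 0.600·(464 + S12)
(0.706 − 0.600)·S12 = 0.600×464 − 257.52 = 20.88
S12 = 20.88 / 0.106 = 196.98 t/h

197 t/h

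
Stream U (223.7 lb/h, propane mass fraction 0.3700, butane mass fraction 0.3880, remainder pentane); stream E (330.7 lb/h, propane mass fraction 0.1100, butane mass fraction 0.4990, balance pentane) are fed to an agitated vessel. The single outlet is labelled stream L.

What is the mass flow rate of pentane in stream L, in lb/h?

183.4 lb/h

pentane out = pentane in = 223.7×0.242 + 330.7×0.391 = 183.44 lb/h.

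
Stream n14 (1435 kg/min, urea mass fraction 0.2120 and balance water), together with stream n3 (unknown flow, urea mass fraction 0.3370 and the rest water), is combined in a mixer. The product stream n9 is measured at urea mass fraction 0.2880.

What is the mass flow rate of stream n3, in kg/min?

2226 kg/min

Let n3 be the unknown flow. Total out = 1435 + n3.
urea balance: 304.22 + 0.337·n3 = 0.288·(1435 + n3)
(0.337 − 0.288)·n3 = 0.288×1435 − 304.22 = 109.06
n3 = 109.06 / 0.049 = 2225.7 kg/min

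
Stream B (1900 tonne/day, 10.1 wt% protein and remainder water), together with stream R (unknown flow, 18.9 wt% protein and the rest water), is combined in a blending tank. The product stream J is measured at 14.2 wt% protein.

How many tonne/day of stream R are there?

Let R be the unknown flow. Total out = 1900 + R.
protein balance: 191.9 + 0.189·R = 0.142·(1900 + R)
(0.189 − 0.142)·R = 0.142×1900 − 191.9 = 77.9
R = 77.9 / 0.047 = 1657.4 tonne/day

1657 tonne/day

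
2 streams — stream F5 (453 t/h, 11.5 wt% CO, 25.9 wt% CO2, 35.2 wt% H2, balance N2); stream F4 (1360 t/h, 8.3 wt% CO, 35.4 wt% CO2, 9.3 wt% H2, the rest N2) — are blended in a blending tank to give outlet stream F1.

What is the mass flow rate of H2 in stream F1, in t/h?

285.9 t/h

H2 out = H2 in = 453×0.352 + 1360×0.093 = 285.94 t/h.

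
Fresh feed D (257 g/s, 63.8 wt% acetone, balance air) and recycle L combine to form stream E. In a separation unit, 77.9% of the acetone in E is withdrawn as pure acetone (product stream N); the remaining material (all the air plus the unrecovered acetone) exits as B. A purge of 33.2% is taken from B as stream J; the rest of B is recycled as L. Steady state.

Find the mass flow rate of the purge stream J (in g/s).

air enters only via D and leaves only via the purge: 257×0.362 = 0.332×(air in B), and the separation unit passes all air, so air in E = air in B = 280.22 g/s.
acetone in E: m_A = 257×0.638 + (1−0.332)·(1−0.779)·m_A, so m_A = 163.97/0.8524 = 192.36 g/s.
B = (1−0.779)×192.36 + 280.22 = 322.74 g/s.
Purge J = 0.332×322.74 = 107.15 g/s.

107.1 g/s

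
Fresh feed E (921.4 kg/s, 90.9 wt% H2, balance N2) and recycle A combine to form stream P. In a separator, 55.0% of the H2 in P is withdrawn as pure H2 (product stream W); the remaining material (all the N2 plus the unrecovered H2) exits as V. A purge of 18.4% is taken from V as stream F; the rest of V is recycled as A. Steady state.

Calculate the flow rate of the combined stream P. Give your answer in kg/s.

1779 kg/s

N2 enters only via E and leaves only via the purge: 921.4×0.091 = 0.184×(N2 in V), and the separator passes all N2, so N2 in P = N2 in V = 455.69 kg/s.
H2 in P: m_A = 921.4×0.909 + (1−0.184)·(1−0.550)·m_A, so m_A = 837.55/0.6328 = 1323.6 kg/s.
P = 1323.6 + 455.69 = 1779.3 kg/s.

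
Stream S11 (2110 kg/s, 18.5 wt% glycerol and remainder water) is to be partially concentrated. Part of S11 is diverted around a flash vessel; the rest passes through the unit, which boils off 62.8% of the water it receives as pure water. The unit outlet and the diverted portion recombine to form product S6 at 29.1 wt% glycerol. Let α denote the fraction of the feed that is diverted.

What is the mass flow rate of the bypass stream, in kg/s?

All 2110×0.185 = 390.35 kg/s of glycerol reaches S6, so S6 = 390.35/0.291 = 1341.4 kg/s and vapour = 768.59 kg/s.
The evaporator receives (1−α)·2110 of feed at 0.815 water and removes 0.628 of that water:
0.628×0.815×(1−α)×2110 = 768.59
(1−α) = 768.59/1079.9 = 0.7117;  α = 0.2883.
Bypass flow = 0.2883×2110 = 608.32 kg/s.

608.3 kg/s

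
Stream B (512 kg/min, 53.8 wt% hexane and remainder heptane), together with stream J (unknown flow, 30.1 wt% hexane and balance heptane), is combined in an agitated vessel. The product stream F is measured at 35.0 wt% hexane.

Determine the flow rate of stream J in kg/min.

Let J be the unknown flow. Total out = 512 + J.
hexane balance: 275.46 + 0.301·J = 0.350·(512 + J)
(0.301 − 0.350)·J = 0.350×512 − 275.46 = -96.256
J = -96.256 / -0.049 = 1964.4 kg/min

1964 kg/min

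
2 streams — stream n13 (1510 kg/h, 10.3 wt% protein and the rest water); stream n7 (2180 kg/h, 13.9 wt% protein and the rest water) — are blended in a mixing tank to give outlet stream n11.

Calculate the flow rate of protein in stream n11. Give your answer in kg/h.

458.6 kg/h

protein out = protein in = 1510×0.103 + 2180×0.139 = 458.55 kg/h.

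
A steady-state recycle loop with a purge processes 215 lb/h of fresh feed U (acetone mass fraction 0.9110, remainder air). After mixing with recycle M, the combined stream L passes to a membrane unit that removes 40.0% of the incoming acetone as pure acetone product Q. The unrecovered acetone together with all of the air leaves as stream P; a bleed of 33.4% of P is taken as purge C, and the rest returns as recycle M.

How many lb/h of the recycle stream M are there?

168.5 lb/h

air enters only via U and leaves only via the purge: 215×0.089 = 0.334×(air in P), and the membrane unit passes all air, so air in L = air in P = 57.29 lb/h.
acetone in L: m_A = 215×0.911 + (1−0.334)·(1−0.400)·m_A, so m_A = 195.87/0.6004 = 326.22 lb/h.
P = (1−0.400)×326.22 + 57.29 = 253.02 lb/h.
Recycle M = (1−0.334)×253.02 = 168.51 lb/h.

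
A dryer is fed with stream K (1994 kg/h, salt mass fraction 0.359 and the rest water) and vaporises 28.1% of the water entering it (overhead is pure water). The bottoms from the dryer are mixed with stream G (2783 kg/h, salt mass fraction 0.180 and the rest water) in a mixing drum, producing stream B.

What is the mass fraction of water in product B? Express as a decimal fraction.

0.725

Vapour removed = 0.281×0.641×1994 = 359.16 kg/h; concentrate = 1634.8 kg/h.
water reaching the mixer = 918.99 (from concentrate) + 2783×0.820 = 3201.1 kg/h.
Product flow = 1634.8 + 2783 = 4417.8 kg/h; water fraction = 0.725.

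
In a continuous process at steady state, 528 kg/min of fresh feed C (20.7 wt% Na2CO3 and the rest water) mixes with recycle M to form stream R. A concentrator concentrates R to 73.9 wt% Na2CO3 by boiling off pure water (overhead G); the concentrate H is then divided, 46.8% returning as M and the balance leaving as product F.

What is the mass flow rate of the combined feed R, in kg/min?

Overall Na2CO3 balance (none leaves overhead): Na2CO3 in fresh feed = Na2CO3 in product, i.e. 528×0.207 = (1−0.468)·H·0.739.
H = 109.3/(0.739×0.532) = 278 kg/min.
Recycle M = 0.468×278 = 130.11 kg/min.
Combined feed R = 528 + 130.11 = 658.11 kg/min.

658.1 kg/min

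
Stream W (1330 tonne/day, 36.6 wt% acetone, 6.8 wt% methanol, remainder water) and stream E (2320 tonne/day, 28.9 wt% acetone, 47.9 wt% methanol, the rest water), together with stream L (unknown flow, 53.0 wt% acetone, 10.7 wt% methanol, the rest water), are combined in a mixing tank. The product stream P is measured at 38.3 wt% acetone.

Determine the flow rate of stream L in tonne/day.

Let L be the unknown flow. Total out = 3650 + L.
acetone balance: 1157.3 + 0.530·L = 0.383·(3650 + L)
(0.530 − 0.383)·L = 0.383×3650 − 1157.3 = 240.69
L = 240.69 / 0.147 = 1637.3 tonne/day

1637 tonne/day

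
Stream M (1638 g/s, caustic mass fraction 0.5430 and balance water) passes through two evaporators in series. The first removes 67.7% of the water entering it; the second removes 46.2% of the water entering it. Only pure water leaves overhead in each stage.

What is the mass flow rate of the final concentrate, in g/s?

1020 g/s

water in feed = 1638×0.457 = 748.57 g/s.
After stage 1: water left = (1−0.677)×748.57 = 241.79; stream total = 1131.2 g/s.
After stage 2: water left = (1−0.462)×241.79 = 130.08; final concentrate = 1019.5 g/s.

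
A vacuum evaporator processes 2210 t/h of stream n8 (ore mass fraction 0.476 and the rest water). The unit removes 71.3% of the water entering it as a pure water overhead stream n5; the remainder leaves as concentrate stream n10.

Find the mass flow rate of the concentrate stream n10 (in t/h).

water entering = 2210×0.524 = 1158 t/h; overhead removed = 0.713×1158 = 825.68 t/h.
Concentrate = 2210 − 825.68 = 1384.3 t/h.

1384 t/h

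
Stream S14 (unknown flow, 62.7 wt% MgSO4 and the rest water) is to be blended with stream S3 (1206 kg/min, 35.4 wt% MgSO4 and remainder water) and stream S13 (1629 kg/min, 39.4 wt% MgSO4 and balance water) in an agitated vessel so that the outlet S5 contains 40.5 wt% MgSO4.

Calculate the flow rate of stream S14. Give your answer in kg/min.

Let S14 be the unknown flow. Total out = 2835 + S14.
MgSO4 balance: 1068.8 + 0.627·S14 = 0.405·(2835 + S14)
(0.627 − 0.405)·S14 = 0.405×2835 − 1068.8 = 79.425
S14 = 79.425 / 0.222 = 357.77 kg/min

357.8 kg/min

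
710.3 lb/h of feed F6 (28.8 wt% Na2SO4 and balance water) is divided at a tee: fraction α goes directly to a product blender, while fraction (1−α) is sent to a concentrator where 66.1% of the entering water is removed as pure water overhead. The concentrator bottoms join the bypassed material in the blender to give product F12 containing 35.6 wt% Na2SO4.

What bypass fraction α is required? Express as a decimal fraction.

0.594

All 710.3×0.288 = 204.57 lb/h of Na2SO4 reaches F12, so F12 = 204.57/0.356 = 574.62 lb/h and vapour = 135.68 lb/h.
The evaporator receives (1−α)·710.3 of feed at 0.712 water and removes 0.661 of that water:
0.661×0.712×(1−α)×710.3 = 135.68
(1−α) = 135.68/334.29 = 0.4059;  α = 0.5941.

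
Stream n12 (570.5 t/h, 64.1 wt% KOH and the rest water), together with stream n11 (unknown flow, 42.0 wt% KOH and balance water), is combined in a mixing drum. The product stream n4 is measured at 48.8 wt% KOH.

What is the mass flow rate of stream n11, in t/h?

Let n11 be the unknown flow. Total out = 570.5 + n11.
KOH balance: 365.69 + 0.420·n11 = 0.488·(570.5 + n11)
(0.420 − 0.488)·n11 = 0.488×570.5 − 365.69 = -87.286
n11 = -87.286 / -0.068 = 1283.6 t/h

1284 t/h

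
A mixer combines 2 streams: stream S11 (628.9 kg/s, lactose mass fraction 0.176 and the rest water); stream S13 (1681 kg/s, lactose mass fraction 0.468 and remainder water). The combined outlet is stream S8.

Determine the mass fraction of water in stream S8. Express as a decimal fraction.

Total flow out = 628.9 + 1681 = 2309.9 kg/s.
water in = 628.9×0.824 + 1681×0.532 = 1412.5 kg/s.
water mass fraction in S8 = 1412.5/2309.9 = 0.612.

0.612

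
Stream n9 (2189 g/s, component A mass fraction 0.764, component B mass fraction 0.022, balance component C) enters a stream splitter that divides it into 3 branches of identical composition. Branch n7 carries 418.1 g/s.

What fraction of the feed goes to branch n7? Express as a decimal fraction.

Fraction to n7 = 418.1/2189 = 0.1910.

0.191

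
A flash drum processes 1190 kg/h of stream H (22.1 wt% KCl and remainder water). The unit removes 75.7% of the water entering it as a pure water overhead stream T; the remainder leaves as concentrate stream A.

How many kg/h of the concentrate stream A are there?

488.3 kg/h

water entering = 1190×0.779 = 927.01 kg/h; overhead removed = 0.757×927.01 = 701.75 kg/h.
Concentrate = 1190 − 701.75 = 488.25 kg/h.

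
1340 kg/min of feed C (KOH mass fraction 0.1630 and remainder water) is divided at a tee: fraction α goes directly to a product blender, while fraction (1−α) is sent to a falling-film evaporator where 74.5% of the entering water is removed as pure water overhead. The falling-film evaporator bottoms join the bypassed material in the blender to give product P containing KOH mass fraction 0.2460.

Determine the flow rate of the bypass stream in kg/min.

All 1340×0.163 = 218.42 kg/min of KOH reaches P, so P = 218.42/0.246 = 887.89 kg/min and vapour = 452.11 kg/min.
The evaporator receives (1−α)·1340 of feed at 0.837 water and removes 0.745 of that water:
0.745×0.837×(1−α)×1340 = 452.11
(1−α) = 452.11/835.58 = 0.5411;  α = 0.4589.
Bypass flow = 0.4589×1340 = 614.95 kg/min.

615 kg/min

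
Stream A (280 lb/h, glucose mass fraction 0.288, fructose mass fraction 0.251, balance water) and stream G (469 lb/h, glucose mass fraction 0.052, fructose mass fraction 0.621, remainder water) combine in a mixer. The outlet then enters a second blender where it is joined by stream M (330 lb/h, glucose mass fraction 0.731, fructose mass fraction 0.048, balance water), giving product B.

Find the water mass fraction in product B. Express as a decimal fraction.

0.329

Overall, product flow = 1079 lb/h.
water in = 280×0.461 + 469×0.327 + 330×0.221 = 355.37 lb/h.
water fraction in B = 0.329.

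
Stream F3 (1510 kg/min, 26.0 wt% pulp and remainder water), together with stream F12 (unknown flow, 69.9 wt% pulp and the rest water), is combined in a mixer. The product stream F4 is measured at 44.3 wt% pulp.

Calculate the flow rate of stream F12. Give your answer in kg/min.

Let F12 be the unknown flow. Total out = 1510 + F12.
pulp balance: 392.6 + 0.699·F12 = 0.443·(1510 + F12)
(0.699 − 0.443)·F12 = 0.443×1510 − 392.6 = 276.33
F12 = 276.33 / 0.256 = 1079.4 kg/min

1079 kg/min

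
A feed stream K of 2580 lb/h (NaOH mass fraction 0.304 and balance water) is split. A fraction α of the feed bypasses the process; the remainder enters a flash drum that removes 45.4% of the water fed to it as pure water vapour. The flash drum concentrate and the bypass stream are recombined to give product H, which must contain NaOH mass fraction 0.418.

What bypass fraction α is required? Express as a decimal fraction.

All 2580×0.304 = 784.32 lb/h of NaOH reaches H, so H = 784.32/0.418 = 1876.4 lb/h and vapour = 703.64 lb/h.
The evaporator receives (1−α)·2580 of feed at 0.696 water and removes 0.454 of that water:
0.454×0.696×(1−α)×2580 = 703.64
(1−α) = 703.64/815.24 = 0.8631;  α = 0.1369.

0.137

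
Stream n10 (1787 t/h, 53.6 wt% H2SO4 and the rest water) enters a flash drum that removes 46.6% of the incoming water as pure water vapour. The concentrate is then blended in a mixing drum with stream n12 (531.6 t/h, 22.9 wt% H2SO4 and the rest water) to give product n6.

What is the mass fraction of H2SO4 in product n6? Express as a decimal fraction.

Vapour removed = 0.466×0.464×1787 = 386.39 t/h; concentrate = 1400.6 t/h.
H2SO4 reaching the mixer = 957.83 (from concentrate) + 531.6×0.229 = 1079.6 t/h.
Product flow = 1400.6 + 531.6 = 1932.2 t/h; H2SO4 fraction = 0.559.

0.559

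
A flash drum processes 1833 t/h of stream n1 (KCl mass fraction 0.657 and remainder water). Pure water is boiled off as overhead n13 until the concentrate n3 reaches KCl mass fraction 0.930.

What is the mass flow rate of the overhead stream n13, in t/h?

538.1 t/h

KCl is conserved: 1833×0.657 = 1204.3 t/h all reports to the concentrate.
Concentrate = 1204.3/(target fraction) = 1294.9 t/h.
Overhead = 1833 − 1294.9 = 538.07 t/h.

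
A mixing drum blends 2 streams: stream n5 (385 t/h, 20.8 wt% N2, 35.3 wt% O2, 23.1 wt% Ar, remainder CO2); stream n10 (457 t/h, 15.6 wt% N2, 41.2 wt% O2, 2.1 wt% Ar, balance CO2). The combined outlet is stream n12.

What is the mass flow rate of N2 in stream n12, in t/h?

N2 out = N2 in = 385×0.208 + 457×0.156 = 151.37 t/h.

151.4 t/h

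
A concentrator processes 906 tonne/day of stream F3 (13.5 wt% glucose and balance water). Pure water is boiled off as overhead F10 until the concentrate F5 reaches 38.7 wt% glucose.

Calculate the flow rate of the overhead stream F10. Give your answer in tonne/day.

glucose is conserved: 906×0.135 = 122.31 tonne/day all reports to the concentrate.
Concentrate = 122.31/(target fraction) = 316.05 tonne/day.
Overhead = 906 − 316.05 = 589.95 tonne/day.

590 tonne/day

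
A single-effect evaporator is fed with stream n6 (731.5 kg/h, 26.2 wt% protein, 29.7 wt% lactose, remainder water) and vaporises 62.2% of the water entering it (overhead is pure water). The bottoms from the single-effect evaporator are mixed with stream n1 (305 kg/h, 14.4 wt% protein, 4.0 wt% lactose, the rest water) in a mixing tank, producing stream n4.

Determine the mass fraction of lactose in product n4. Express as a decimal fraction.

Vapour removed = 0.622×0.441×731.5 = 200.65 kg/h; concentrate = 530.85 kg/h.
lactose reaching the mixer = 217.26 (from concentrate) + 305×0.040 = 229.46 kg/h.
Product flow = 530.85 + 305 = 835.85 kg/h; lactose fraction = 0.275.

0.275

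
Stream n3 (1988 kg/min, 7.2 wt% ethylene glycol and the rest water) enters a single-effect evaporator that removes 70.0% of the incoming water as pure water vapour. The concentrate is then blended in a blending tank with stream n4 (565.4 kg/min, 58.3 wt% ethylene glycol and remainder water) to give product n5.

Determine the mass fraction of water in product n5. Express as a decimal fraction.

0.6254

Vapour removed = 0.700×0.928×1988 = 1291.4 kg/min; concentrate = 696.6 kg/min.
water reaching the mixer = 553.46 (from concentrate) + 565.4×0.417 = 789.23 kg/min.
Product flow = 696.6 + 565.4 = 1262 kg/min; water fraction = 0.6254.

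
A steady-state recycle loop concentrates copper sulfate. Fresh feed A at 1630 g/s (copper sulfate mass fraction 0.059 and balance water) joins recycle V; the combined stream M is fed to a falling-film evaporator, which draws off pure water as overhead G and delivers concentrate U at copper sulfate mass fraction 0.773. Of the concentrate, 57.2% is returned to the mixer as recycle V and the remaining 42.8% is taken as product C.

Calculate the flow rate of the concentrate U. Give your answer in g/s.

Overall copper sulfate balance (none leaves overhead): copper sulfate in fresh feed = copper sulfate in product, i.e. 1630×0.059 = (1−0.572)·U·0.773.
U = 96.17/(0.773×0.428) = 290.68 g/s.

290.7 g/s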